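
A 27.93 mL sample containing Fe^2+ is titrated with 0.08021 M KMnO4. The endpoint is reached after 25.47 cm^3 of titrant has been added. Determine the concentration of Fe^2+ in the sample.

n(KMnO4) = 0.08021 x 0.02547 = 0.002043 mol.
From the balanced equation, 1 mol KMnO4 reacts with 5 mol Fe^2+, so n(Fe^2+) = 0.002043 x 5/1 = 0.01021 mol.
[Fe^2+] = 0.01021 / 0.02793 L = 0.366 M.

0.366 M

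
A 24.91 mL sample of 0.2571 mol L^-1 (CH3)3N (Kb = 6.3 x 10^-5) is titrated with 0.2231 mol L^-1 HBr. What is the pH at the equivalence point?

5.36

n((CH3)3N) = 0.2571 x 0.02491 = 0.006404 mol; V(HBr) at equivalence = 0.006404/0.2231 = 0.02871 L.
At equivalence the base is fully converted to (CH3)3NH+; total volume = 0.05362 L, so [(CH3)3NH+] = 0.006404/0.05362 = 0.1194 M.
Ka((CH3)3NH+) = Kw/Kb = 1.0e-14 / 6.3 x 10^-5 = 1.59e-10.
[H^+] = sqrt(Ka x [(CH3)3NH+]) = sqrt(1.59e-10 x 0.1194) = 4.35e-6 M.
pH = -log(4.35e-6) = 5.36.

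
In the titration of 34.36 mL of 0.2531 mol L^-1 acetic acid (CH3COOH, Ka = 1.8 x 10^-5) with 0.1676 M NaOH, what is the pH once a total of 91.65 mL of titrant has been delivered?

12.72

n(acid) = 0.2531 x 0.03436 = 0.008697 mol; n(NaOH) added = 0.1676 x 0.09165 = 0.01536 mol.
Base is in excess by 0.01536 - 0.008697 = 0.006664 mol in a total volume of 0.1260 L.
[OH^-] = 0.006664/0.1260 = 0.05288 M, so pOH = 1.28 and pH = 14.00 - 1.28 = 12.72.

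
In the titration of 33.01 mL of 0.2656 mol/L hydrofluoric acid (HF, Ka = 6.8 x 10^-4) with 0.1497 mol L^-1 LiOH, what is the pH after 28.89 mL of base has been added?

Initial n(HF) = 0.2656 x 0.03301 = 0.008767 mol.
n(LiOH) added = 0.1497 x 0.02889 = 0.004325 mol, converting that many moles of HF to F-.
Remaining n(HF) = 0.004443 mol; n(F-) = 0.004325 mol.
By Henderson-Hasselbalch, pH = pKa + log([A^-]/[HA]) = 3.17 + log(0.004325/0.004443) = 3.17 + (-0.01) = 3.16.

3.16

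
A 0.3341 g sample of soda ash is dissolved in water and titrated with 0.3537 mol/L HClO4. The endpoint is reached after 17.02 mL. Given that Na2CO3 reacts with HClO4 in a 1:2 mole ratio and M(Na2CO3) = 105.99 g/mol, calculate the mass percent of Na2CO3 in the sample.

n(HClO4) = 0.3537 x 0.01702 = 0.006020 mol.
n(Na2CO3) = 0.006020 / 2 = 0.003010 mol.
mass of Na2CO3 = 0.003010 x 105.99 = 0.3190 g.
% purity = 0.3190 / 0.3341 x 100 = 95.5%.

95.5%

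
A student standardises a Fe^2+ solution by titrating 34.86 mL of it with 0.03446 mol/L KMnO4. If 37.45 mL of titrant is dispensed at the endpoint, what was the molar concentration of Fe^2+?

n(KMnO4) = 0.03446 x 0.03745 = 0.001291 mol.
From the balanced equation, 1 mol KMnO4 reacts with 5 mol Fe^2+, so n(Fe^2+) = 0.001291 x 5/1 = 0.006453 mol.
[Fe^2+] = 0.006453 / 0.03486 L = 0.185 M.

0.185 M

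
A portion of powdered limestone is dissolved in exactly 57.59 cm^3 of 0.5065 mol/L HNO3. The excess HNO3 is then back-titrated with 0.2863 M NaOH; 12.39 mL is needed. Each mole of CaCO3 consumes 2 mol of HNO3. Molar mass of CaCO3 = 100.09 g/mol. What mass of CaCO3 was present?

1.28 g

Total n(HNO3) added = 0.5065 x 0.05759 = 0.02917 mol.
n(NaOH) used = 0.2863 x 0.01239 = 0.003547 mol, which equals the excess n(HNO3).
So n(HNO3) consumed by the sample = 0.02917 - 0.003547 = 0.02562 mol.
n(CaCO3) = 0.02562 / 2 = 0.01281 mol.
mass = 0.01281 mol x 100.09 g/mol = 1.28 g.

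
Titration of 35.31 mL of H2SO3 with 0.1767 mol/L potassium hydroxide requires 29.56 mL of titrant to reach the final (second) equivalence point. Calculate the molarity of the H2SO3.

n(KOH) = 0.1767 x 0.02956 = 0.005223 mol.
At the final (second) equivalence point, 2 mol OH^- react per mol H2SO3, so n(H2SO3) = 0.005223 / 2 = 0.002612 mol.
[H2SO3] = 0.002612 / 0.03531 L = 0.0740 M.

0.0740 M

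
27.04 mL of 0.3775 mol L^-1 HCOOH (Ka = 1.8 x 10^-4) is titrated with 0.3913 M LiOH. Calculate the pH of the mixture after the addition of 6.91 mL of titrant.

Initial n(HCOOH) = 0.3775 x 0.02704 = 0.01021 mol.
n(LiOH) added = 0.3913 x 0.006910 = 0.002704 mol, converting that many moles of HCOOH to HCOO-.
Remaining n(HCOOH) = 0.007504 mol; n(HCOO-) = 0.002704 mol.
By Henderson-Hasselbalch, pH = pKa + log([A^-]/[HA]) = 3.74 + log(0.002704/0.007504) = 3.74 + (-0.44) = 3.30.

3.30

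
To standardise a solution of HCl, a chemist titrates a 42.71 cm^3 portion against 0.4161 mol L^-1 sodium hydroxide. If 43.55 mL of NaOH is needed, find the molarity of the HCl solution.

0.424 M

n(NaOH) delivered = 0.4161 x 0.04355 = 0.01812 mol.
For a 1:1 reaction, n(HCl) = 0.01812 mol.
[HCl] = 0.01812 mol / 0.04271 L = 0.424 M.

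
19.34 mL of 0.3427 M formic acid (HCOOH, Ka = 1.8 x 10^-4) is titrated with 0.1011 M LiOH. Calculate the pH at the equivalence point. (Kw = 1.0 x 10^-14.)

8.32

n(HCOOH) = 0.3427 x 0.01934 = 0.006628 mol; V(LiOH) at equivalence = 0.006628/0.1011 = 0.06556 L.
At equivalence all the acid is converted to HCOO-; total volume = 0.01934 + 0.06556 = 0.08490 L, so [HCOO-] = 0.006628/0.08490 = 0.07807 M.
Kb = Kw/Ka = 1.0e-14 / 1.8 x 10^-4 = 5.56e-11.
[OH^-] = sqrt(Kb x [HCOO-]) = sqrt(5.56e-11 x 0.07807) = 2.08e-6 M.
pOH = 5.68, so pH = 14.00 - 5.68 = 8.32.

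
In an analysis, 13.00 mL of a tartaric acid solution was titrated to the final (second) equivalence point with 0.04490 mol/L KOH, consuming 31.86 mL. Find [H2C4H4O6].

0.0550 M

n(KOH) = 0.04490 x 0.03186 = 0.001431 mol.
At the final (second) equivalence point, 2 mol OH^- react per mol H2C4H4O6, so n(H2C4H4O6) = 0.001431 / 2 = 0.0007153 mol.
[H2C4H4O6] = 0.0007153 / 0.01300 L = 0.0550 M.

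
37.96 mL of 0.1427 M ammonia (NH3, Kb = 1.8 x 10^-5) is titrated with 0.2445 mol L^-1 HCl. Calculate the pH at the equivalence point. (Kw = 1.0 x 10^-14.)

5.15

n(NH3) = 0.1427 x 0.03796 = 0.005417 mol; V(HCl) at equivalence = 0.005417/0.2445 = 0.02215 L.
At equivalence the base is fully converted to NH4+; total volume = 0.06011 L, so [NH4+] = 0.005417/0.06011 = 0.09011 M.
Ka(NH4+) = Kw/Kb = 1.0e-14 / 1.8 x 10^-5 = 5.56e-10.
[H^+] = sqrt(Ka x [NH4+]) = sqrt(5.56e-10 x 0.09011) = 7.08e-6 M.
pH = -log(7.08e-6) = 5.15.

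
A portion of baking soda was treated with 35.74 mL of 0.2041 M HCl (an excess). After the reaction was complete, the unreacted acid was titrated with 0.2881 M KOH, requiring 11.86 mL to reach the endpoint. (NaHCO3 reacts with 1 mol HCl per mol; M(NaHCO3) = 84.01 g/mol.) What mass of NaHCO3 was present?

0.326 g

Total n(HCl) added = 0.2041 x 0.03574 = 0.007295 mol.
n(KOH) used = 0.2881 x 0.01186 = 0.003417 mol, which equals the excess n(HCl).
So n(HCl) consumed by the sample = 0.007295 - 0.003417 = 0.003878 mol.
n(NaHCO3) = 0.003878 / 1 = 0.003878 mol.
mass = 0.003878 mol x 84.01 g/mol = 0.326 g.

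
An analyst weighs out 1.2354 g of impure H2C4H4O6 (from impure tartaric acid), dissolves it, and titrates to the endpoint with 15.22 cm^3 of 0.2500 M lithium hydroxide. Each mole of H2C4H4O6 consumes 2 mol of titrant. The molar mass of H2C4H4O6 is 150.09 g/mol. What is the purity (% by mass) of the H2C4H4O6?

n(LiOH) = 0.2500 x 0.01522 = 0.003805 mol.
n(H2C4H4O6) = 0.003805 / 2 = 0.001903 mol.
mass of H2C4H4O6 = 0.001903 x 150.09 = 0.2855 g.
% purity = 0.2855 / 1.2354 x 100 = 23.1%.

23.1%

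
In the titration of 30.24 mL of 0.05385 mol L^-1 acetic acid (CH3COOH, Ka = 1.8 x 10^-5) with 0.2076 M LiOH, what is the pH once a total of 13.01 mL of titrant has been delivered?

n(acid) = 0.05385 x 0.03024 = 0.001628 mol; n(LiOH) added = 0.2076 x 0.01301 = 0.002701 mol.
Base is in excess by 0.002701 - 0.001628 = 0.001072 mol in a total volume of 0.04325 L.
[OH^-] = 0.001072/0.04325 = 0.02480 M, so pOH = 1.61 and pH = 14.00 - 1.61 = 12.39.

12.39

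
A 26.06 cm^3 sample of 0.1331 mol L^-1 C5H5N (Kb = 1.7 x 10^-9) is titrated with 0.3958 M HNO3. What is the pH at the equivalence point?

3.12

n(C5H5N) = 0.1331 x 0.02606 = 0.003469 mol; V(HNO3) at equivalence = 0.003469/0.3958 = 0.008763 L.
At equivalence the base is fully converted to C5H5NH+; total volume = 0.03482 L, so [C5H5NH+] = 0.003469/0.03482 = 0.09960 M.
Ka(C5H5NH+) = Kw/Kb = 1.0e-14 / 1.7 x 10^-9 = 5.88e-6.
[H^+] = sqrt(Ka x [C5H5NH+]) = sqrt(5.88e-6 x 0.09960) = 0.000765 M.
pH = -log(0.000765) = 3.12.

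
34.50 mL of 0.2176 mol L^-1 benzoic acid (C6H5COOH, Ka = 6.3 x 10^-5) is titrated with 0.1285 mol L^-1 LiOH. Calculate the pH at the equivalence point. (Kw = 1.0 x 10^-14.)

8.55

n(C6H5COOH) = 0.2176 x 0.03450 = 0.007507 mol; V(LiOH) at equivalence = 0.007507/0.1285 = 0.05842 L.
At equivalence all the acid is converted to C6H5COO-; total volume = 0.03450 + 0.05842 = 0.09292 L, so [C6H5COO-] = 0.007507/0.09292 = 0.08079 M.
Kb = Kw/Ka = 1.0e-14 / 6.3 x 10^-5 = 1.59e-10.
[OH^-] = sqrt(Kb x [C6H5COO-]) = sqrt(1.59e-10 x 0.08079) = 3.58e-6 M.
pOH = 5.45, so pH = 14.00 - 5.45 = 8.55.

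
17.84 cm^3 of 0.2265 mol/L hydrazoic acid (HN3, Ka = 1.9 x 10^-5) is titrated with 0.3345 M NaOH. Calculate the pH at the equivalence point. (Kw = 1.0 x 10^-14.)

n(HN3) = 0.2265 x 0.01784 = 0.004041 mol; V(NaOH) at equivalence = 0.004041/0.3345 = 0.01208 L.
At equivalence all the acid is converted to N3-; total volume = 0.01784 + 0.01208 = 0.02992 L, so [N3-] = 0.004041/0.02992 = 0.1351 M.
Kb = Kw/Ka = 1.0e-14 / 1.9 x 10^-5 = 5.26e-10.
[OH^-] = sqrt(Kb x [N3-]) = sqrt(5.26e-10 x 0.1351) = 8.43e-6 M.
pOH = 5.07, so pH = 14.00 - 5.07 = 8.93.

8.93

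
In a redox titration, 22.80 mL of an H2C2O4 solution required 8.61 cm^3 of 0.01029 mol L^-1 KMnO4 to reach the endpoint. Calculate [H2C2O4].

0.00971 M

n(KMnO4) = 0.01029 x 0.008610 = 8.860e-5 mol.
From the balanced equation, 2 mol KMnO4 reacts with 5 mol H2C2O4, so n(H2C2O4) = 8.860e-5 x 5/2 = 0.0002215 mol.
[H2C2O4] = 0.0002215 / 0.02280 L = 0.00971 M.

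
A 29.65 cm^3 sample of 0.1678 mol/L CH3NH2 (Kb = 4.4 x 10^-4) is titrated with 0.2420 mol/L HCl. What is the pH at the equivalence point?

n(CH3NH2) = 0.1678 x 0.02965 = 0.004975 mol; V(HCl) at equivalence = 0.004975/0.2420 = 0.02056 L.
At equivalence the base is fully converted to CH3NH3+; total volume = 0.05021 L, so [CH3NH3+] = 0.004975/0.05021 = 0.09909 M.
Ka(CH3NH3+) = Kw/Kb = 1.0e-14 / 4.4 x 10^-4 = 2.27e-11.
[H^+] = sqrt(Ka x [CH3NH3+]) = sqrt(2.27e-11 x 0.09909) = 1.50e-6 M.
pH = -log(1.50e-6) = 5.82.

5.82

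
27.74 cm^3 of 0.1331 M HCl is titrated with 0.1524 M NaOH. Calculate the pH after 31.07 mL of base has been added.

n(acid) = 0.1331 x 0.02774 = 0.003692 mol; n(NaOH) added = 0.1524 x 0.03107 = 0.004735 mol.
Base is in excess by 0.004735 - 0.003692 = 0.001043 mol in a total volume of 0.05881 L.
[OH^-] = 0.001043/0.05881 = 0.01773 M, so pOH = 1.75 and pH = 14.00 - 1.75 = 12.25.

12.25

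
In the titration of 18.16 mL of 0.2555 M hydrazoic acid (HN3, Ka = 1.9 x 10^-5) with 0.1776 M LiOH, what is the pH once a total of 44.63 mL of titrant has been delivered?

n(acid) = 0.2555 x 0.01816 = 0.004640 mol; n(LiOH) added = 0.1776 x 0.04463 = 0.007926 mol.
Base is in excess by 0.007926 - 0.004640 = 0.003286 mol in a total volume of 0.06279 L.
[OH^-] = 0.003286/0.06279 = 0.05234 M, so pOH = 1.28 and pH = 14.00 - 1.28 = 12.72.

12.72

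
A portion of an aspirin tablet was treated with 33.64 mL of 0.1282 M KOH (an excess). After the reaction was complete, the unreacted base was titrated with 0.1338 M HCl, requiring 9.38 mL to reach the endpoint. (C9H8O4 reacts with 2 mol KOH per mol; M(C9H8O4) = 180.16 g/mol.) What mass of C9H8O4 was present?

Total n(KOH) added = 0.1282 x 0.03364 = 0.004313 mol.
n(HCl) used = 0.1338 x 0.009380 = 0.001255 mol, which equals the excess n(KOH).
So n(KOH) consumed by the sample = 0.004313 - 0.001255 = 0.003058 mol.
n(C9H8O4) = 0.003058 / 2 = 0.001529 mol.
mass = 0.001529 mol x 180.16 g/mol = 0.275 g.

0.275 g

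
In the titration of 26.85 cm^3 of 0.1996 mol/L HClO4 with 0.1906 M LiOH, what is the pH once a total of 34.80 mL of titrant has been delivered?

12.32

n(acid) = 0.1996 x 0.02685 = 0.005359 mol; n(LiOH) added = 0.1906 x 0.03480 = 0.006633 mol.
Base is in excess by 0.006633 - 0.005359 = 0.001274 mol in a total volume of 0.06165 L.
[OH^-] = 0.001274/0.06165 = 0.02066 M, so pOH = 1.68 and pH = 14.00 - 1.68 = 12.32.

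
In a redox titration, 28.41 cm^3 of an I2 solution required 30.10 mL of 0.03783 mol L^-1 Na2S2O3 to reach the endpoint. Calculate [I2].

n(Na2S2O3) = 0.03783 x 0.03010 = 0.001139 mol.
From the balanced equation, 2 mol Na2S2O3 reacts with 1 mol I2, so n(I2) = 0.001139 x 1/2 = 0.0005693 mol.
[I2] = 0.0005693 / 0.02841 L = 0.0200 M.

0.0200 M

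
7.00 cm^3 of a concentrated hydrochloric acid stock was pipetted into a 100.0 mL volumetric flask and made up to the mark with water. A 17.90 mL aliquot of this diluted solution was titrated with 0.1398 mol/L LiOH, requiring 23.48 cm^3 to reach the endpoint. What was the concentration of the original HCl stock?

n(LiOH) = 0.1398 x 0.02348 = 0.003283 mol.
n(HCl) in the aliquot = 0.003283 mol.
[diluted HCl] = 0.003283 / 0.01790 = 0.1834 M.
Dilution factor = 100.0/7.000 = 14.29, so [stock] = 0.1834 x 14.29 = 2.62 M.

2.62 M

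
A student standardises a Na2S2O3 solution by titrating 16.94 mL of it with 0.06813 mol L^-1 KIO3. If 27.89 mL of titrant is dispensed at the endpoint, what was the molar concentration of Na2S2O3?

n(KIO3) = 0.06813 x 0.02789 = 0.001900 mol.
From the balanced equation, 1 mol KIO3 reacts with 6 mol Na2S2O3, so n(Na2S2O3) = 0.001900 x 6/1 = 0.01140 mol.
[Na2S2O3] = 0.01140 / 0.01694 L = 0.673 M.

0.673 M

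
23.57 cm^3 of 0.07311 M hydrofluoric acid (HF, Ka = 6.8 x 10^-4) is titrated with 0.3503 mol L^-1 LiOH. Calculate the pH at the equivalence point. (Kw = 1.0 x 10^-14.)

7.97

n(HF) = 0.07311 x 0.02357 = 0.001723 mol; V(LiOH) at equivalence = 0.001723/0.3503 = 0.004919 L.
At equivalence all the acid is converted to F-; total volume = 0.02357 + 0.004919 = 0.02849 L, so [F-] = 0.001723/0.02849 = 0.06049 M.
Kb = Kw/Ka = 1.0e-14 / 6.8 x 10^-4 = 1.47e-11.
[OH^-] = sqrt(Kb x [F-]) = sqrt(1.47e-11 x 0.06049) = 9.43e-7 M.
pOH = 6.03, so pH = 14.00 - 6.03 = 7.97.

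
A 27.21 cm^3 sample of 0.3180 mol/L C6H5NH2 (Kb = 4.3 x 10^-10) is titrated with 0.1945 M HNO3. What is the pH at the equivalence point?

2.78

n(C6H5NH2) = 0.3180 x 0.02721 = 0.008653 mol; V(HNO3) at equivalence = 0.008653/0.1945 = 0.04449 L.
At equivalence the base is fully converted to C6H5NH3+; total volume = 0.07170 L, so [C6H5NH3+] = 0.008653/0.07170 = 0.1207 M.
Ka(C6H5NH3+) = Kw/Kb = 1.0e-14 / 4.3 x 10^-10 = 2.33e-5.
[H^+] = sqrt(Ka x [C6H5NH3+]) = sqrt(2.33e-5 x 0.1207) = 0.00168 M.
pH = -log(0.00168) = 2.78.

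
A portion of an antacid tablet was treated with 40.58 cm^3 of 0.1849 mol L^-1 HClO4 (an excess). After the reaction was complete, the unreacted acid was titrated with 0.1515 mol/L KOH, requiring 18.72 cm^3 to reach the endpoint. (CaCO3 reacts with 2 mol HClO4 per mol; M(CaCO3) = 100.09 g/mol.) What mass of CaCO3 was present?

Total n(HClO4) added = 0.1849 x 0.04058 = 0.007503 mol.
n(KOH) used = 0.1515 x 0.01872 = 0.002836 mol, which equals the excess n(HClO4).
So n(HClO4) consumed by the sample = 0.007503 - 0.002836 = 0.004667 mol.
n(CaCO3) = 0.004667 / 2 = 0.002334 mol.
mass = 0.002334 mol x 100.09 g/mol = 0.234 g.

0.234 g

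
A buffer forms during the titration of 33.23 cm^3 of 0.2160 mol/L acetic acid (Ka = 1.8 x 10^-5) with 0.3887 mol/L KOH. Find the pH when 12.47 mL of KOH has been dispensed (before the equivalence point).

Initial n(CH3COOH) = 0.2160 x 0.03323 = 0.007178 mol.
n(KOH) added = 0.3887 x 0.01247 = 0.004847 mol, converting that many moles of CH3COOH to CH3COO-.
Remaining n(CH3COOH) = 0.002331 mol; n(CH3COO-) = 0.004847 mol.
By Henderson-Hasselbalch, pH = pKa + log([A^-]/[HA]) = 4.74 + log(0.004847/0.002331) = 4.74 + (+0.32) = 5.06.

5.06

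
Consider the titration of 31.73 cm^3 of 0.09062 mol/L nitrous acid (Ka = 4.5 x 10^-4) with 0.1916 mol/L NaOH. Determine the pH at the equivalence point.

8.07

n(HNO2) = 0.09062 x 0.03173 = 0.002875 mol; V(NaOH) at equivalence = 0.002875/0.1916 = 0.01501 L.
At equivalence all the acid is converted to NO2-; total volume = 0.03173 + 0.01501 = 0.04674 L, so [NO2-] = 0.002875/0.04674 = 0.06152 M.
Kb = Kw/Ka = 1.0e-14 / 4.5 x 10^-4 = 2.22e-11.
[OH^-] = sqrt(Kb x [NO2-]) = sqrt(2.22e-11 x 0.06152) = 1.17e-6 M.
pOH = 5.93, so pH = 14.00 - 5.93 = 8.07.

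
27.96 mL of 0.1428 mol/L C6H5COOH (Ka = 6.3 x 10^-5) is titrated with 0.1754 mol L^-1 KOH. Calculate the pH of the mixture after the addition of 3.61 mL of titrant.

Initial n(C6H5COOH) = 0.1428 x 0.02796 = 0.003993 mol.
n(KOH) added = 0.1754 x 0.003610 = 0.0006332 mol, converting that many moles of C6H5COOH to C6H5COO-.
Remaining n(C6H5COOH) = 0.003359 mol; n(C6H5COO-) = 0.0006332 mol.
By Henderson-Hasselbalch, pH = pKa + log([A^-]/[HA]) = 4.20 + log(0.0006332/0.003359) = 4.20 + (-0.72) = 3.48.

3.48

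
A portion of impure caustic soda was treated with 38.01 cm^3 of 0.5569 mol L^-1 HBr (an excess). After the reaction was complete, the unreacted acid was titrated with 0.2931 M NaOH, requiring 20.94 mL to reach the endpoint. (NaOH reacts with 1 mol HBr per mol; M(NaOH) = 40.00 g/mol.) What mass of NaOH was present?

Total n(HBr) added = 0.5569 x 0.03801 = 0.02117 mol.
n(NaOH) used = 0.2931 x 0.02094 = 0.006138 mol, which equals the excess n(HBr).
So n(HBr) consumed by the sample = 0.02117 - 0.006138 = 0.01503 mol.
n(NaOH) = 0.01503 / 1 = 0.01503 mol.
mass = 0.01503 mol x 40.00 g/mol = 0.601 g.

0.601 g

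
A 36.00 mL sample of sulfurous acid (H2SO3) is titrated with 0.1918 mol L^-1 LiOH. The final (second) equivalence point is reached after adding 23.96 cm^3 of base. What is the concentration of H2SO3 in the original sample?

0.0638 M

n(LiOH) = 0.1918 x 0.02396 = 0.004596 mol.
At the final (second) equivalence point, 2 mol OH^- react per mol H2SO3, so n(H2SO3) = 0.004596 / 2 = 0.002298 mol.
[H2SO3] = 0.002298 / 0.03600 L = 0.0638 M.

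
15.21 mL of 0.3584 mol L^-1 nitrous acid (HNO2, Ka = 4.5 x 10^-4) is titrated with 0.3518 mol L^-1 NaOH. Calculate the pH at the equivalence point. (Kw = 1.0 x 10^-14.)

n(HNO2) = 0.3584 x 0.01521 = 0.005451 mol; V(NaOH) at equivalence = 0.005451/0.3518 = 0.01550 L.
At equivalence all the acid is converted to NO2-; total volume = 0.01521 + 0.01550 = 0.03071 L, so [NO2-] = 0.005451/0.03071 = 0.1775 M.
Kb = Kw/Ka = 1.0e-14 / 4.5 x 10^-4 = 2.22e-11.
[OH^-] = sqrt(Kb x [NO2-]) = sqrt(2.22e-11 x 0.1775) = 1.99e-6 M.
pOH = 5.70, so pH = 14.00 - 5.70 = 8.30.

8.30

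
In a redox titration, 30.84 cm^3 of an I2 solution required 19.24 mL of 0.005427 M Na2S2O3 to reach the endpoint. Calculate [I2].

0.00169 M

n(Na2S2O3) = 0.005427 x 0.01924 = 0.0001044 mol.
From the balanced equation, 2 mol Na2S2O3 reacts with 1 mol I2, so n(I2) = 0.0001044 x 1/2 = 5.221e-5 mol.
[I2] = 5.221e-5 / 0.03084 L = 0.00169 M.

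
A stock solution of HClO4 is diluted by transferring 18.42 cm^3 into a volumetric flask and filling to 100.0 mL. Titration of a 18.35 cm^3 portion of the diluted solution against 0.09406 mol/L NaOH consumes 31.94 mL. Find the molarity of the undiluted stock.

n(NaOH) = 0.09406 x 0.03194 = 0.003004 mol.
n(HClO4) in the aliquot = 0.003004 mol.
[diluted HClO4] = 0.003004 / 0.01835 = 0.1637 M.
Dilution factor = 100.0/18.42 = 5.429, so [stock] = 0.1637 x 5.429 = 0.889 M.

0.889 M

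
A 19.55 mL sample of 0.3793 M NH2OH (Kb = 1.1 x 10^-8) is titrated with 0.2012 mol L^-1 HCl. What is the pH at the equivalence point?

n(NH2OH) = 0.3793 x 0.01955 = 0.007415 mol; V(HCl) at equivalence = 0.007415/0.2012 = 0.03686 L.
At equivalence the base is fully converted to NH3OH+; total volume = 0.05641 L, so [NH3OH+] = 0.007415/0.05641 = 0.1315 M.
Ka(NH3OH+) = Kw/Kb = 1.0e-14 / 1.1 x 10^-8 = 9.09e-7.
[H^+] = sqrt(Ka x [NH3OH+]) = sqrt(9.09e-7 x 0.1315) = 0.000346 M.
pH = -log(0.000346) = 3.46.

3.46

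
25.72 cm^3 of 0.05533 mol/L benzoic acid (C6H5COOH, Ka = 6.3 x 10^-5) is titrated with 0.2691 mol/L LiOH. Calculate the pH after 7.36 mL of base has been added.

12.23

n(acid) = 0.05533 x 0.02572 = 0.001423 mol; n(LiOH) added = 0.2691 x 0.007360 = 0.001981 mol.
Base is in excess by 0.001981 - 0.001423 = 0.0005575 mol in a total volume of 0.03308 L.
[OH^-] = 0.0005575/0.03308 = 0.01685 M, so pOH = 1.77 and pH = 14.00 - 1.77 = 12.23.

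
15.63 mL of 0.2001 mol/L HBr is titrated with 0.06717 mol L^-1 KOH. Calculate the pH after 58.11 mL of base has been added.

n(acid) = 0.2001 x 0.01563 = 0.003128 mol; n(KOH) added = 0.06717 x 0.05811 = 0.003903 mol.
Base is in excess by 0.003903 - 0.003128 = 0.0007757 mol in a total volume of 0.07374 L.
[OH^-] = 0.0007757/0.07374 = 0.01052 M, so pOH = 1.98 and pH = 14.00 - 1.98 = 12.02.

12.02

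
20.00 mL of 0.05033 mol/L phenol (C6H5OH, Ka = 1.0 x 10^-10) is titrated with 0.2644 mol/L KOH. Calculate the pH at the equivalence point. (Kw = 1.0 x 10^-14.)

11.31

n(C6H5OH) = 0.05033 x 0.02000 = 0.001007 mol; V(KOH) at equivalence = 0.001007/0.2644 = 0.003807 L.
At equivalence all the acid is converted to C6H5O-; total volume = 0.02000 + 0.003807 = 0.02381 L, so [C6H5O-] = 0.001007/0.02381 = 0.04228 M.
Kb = Kw/Ka = 1.0e-14 / 1.0 x 10^-10 = 0.000100.
[OH^-] = sqrt(Kb x [C6H5O-]) = sqrt(0.000100 x 0.04228) = 0.00206 M.
pOH = 2.69, so pH = 14.00 - 2.69 = 11.31.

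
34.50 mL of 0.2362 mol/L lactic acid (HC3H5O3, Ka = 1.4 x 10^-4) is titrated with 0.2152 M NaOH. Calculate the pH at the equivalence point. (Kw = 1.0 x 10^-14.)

8.45

n(HC3H5O3) = 0.2362 x 0.03450 = 0.008149 mol; V(NaOH) at equivalence = 0.008149/0.2152 = 0.03787 L.
At equivalence all the acid is converted to C3H5O3-; total volume = 0.03450 + 0.03787 = 0.07237 L, so [C3H5O3-] = 0.008149/0.07237 = 0.1126 M.
Kb = Kw/Ka = 1.0e-14 / 1.4 x 10^-4 = 7.14e-11.
[OH^-] = sqrt(Kb x [C3H5O3-]) = sqrt(7.14e-11 x 0.1126) = 2.84e-6 M.
pOH = 5.55, so pH = 14.00 - 5.55 = 8.45.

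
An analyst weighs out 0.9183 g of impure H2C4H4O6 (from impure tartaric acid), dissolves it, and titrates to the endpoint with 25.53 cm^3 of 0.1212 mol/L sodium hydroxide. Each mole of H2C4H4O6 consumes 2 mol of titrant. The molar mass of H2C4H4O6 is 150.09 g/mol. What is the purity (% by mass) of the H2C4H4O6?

n(NaOH) = 0.1212 x 0.02553 = 0.003094 mol.
n(H2C4H4O6) = 0.003094 / 2 = 0.001547 mol.
mass of H2C4H4O6 = 0.001547 x 150.09 = 0.2322 g.
% purity = 0.2322 / 0.9183 x 100 = 25.3%.

25.3%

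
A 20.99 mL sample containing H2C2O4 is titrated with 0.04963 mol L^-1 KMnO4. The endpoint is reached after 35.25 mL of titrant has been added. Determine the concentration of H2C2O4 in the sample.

n(KMnO4) = 0.04963 x 0.03525 = 0.001749 mol.
From the balanced equation, 2 mol KMnO4 reacts with 5 mol H2C2O4, so n(H2C2O4) = 0.001749 x 5/2 = 0.004374 mol.
[H2C2O4] = 0.004374 / 0.02099 L = 0.208 M.

0.208 M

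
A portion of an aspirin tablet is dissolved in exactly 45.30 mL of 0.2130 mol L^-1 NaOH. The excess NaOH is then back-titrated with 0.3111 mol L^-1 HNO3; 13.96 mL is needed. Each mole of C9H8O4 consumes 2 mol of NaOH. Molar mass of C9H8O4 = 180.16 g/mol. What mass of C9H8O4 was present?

0.478 g

Total n(NaOH) added = 0.2130 x 0.04530 = 0.009649 mol.
n(HNO3) used = 0.3111 x 0.01396 = 0.004343 mol, which equals the excess n(NaOH).
So n(NaOH) consumed by the sample = 0.009649 - 0.004343 = 0.005306 mol.
n(C9H8O4) = 0.005306 / 2 = 0.002653 mol.
mass = 0.002653 mol x 180.16 g/mol = 0.478 g.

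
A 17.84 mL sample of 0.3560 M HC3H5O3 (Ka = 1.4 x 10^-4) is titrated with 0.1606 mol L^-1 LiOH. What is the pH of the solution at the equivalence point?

8.45

n(HC3H5O3) = 0.3560 x 0.01784 = 0.006351 mol; V(LiOH) at equivalence = 0.006351/0.1606 = 0.03955 L.
At equivalence all the acid is converted to C3H5O3-; total volume = 0.01784 + 0.03955 = 0.05739 L, so [C3H5O3-] = 0.006351/0.05739 = 0.1107 M.
Kb = Kw/Ka = 1.0e-14 / 1.4 x 10^-4 = 7.14e-11.
[OH^-] = sqrt(Kb x [C3H5O3-]) = sqrt(7.14e-11 x 0.1107) = 2.81e-6 M.
pOH = 5.55, so pH = 14.00 - 5.55 = 8.45.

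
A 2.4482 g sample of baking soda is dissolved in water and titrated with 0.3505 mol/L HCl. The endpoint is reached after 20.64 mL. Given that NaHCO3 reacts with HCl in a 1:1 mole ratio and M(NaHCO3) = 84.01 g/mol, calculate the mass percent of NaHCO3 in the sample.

n(HCl) = 0.3505 x 0.02064 = 0.007234 mol.
n(NaHCO3) = 0.007234 / 1 = 0.007234 mol.
mass of NaHCO3 = 0.007234 x 84.01 = 0.6078 g.
% purity = 0.6078 / 2.4482 x 100 = 24.8%.

24.8%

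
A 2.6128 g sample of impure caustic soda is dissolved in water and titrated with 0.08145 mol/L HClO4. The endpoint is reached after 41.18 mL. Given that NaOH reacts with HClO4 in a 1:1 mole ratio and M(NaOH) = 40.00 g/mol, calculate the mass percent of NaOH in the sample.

5.13%

n(HClO4) = 0.08145 x 0.04118 = 0.003354 mol.
n(NaOH) = 0.003354 / 1 = 0.003354 mol.
mass of NaOH = 0.003354 x 40.00 = 0.1342 g.
% purity = 0.1342 / 2.6128 x 100 = 5.13%.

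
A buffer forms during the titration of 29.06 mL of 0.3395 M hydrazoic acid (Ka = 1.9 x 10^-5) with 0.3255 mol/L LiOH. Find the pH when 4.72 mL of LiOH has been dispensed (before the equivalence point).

Initial n(HN3) = 0.3395 x 0.02906 = 0.009866 mol.
n(LiOH) added = 0.3255 x 0.004720 = 0.001536 mol, converting that many moles of HN3 to N3-.
Remaining n(HN3) = 0.008330 mol; n(N3-) = 0.001536 mol.
By Henderson-Hasselbalch, pH = pKa + log([A^-]/[HA]) = 4.72 + log(0.001536/0.008330) = 4.72 + (-0.73) = 3.99.

3.99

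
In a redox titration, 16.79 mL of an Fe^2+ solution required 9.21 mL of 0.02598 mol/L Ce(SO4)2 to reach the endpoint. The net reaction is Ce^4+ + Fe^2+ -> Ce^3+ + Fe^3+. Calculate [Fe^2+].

0.0143 M

n(Ce(SO4)2) = 0.02598 x 0.009210 = 0.0002393 mol.
From the balanced equation, 1 mol Ce(SO4)2 reacts with 1 mol Fe^2+, so n(Fe^2+) = 0.0002393 x 1/1 = 0.0002393 mol.
[Fe^2+] = 0.0002393 / 0.01679 L = 0.0143 M.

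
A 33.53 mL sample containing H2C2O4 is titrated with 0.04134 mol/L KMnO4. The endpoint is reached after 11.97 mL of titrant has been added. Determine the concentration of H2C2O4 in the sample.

n(KMnO4) = 0.04134 x 0.01197 = 0.0004948 mol.
From the balanced equation, 2 mol KMnO4 reacts with 5 mol H2C2O4, so n(H2C2O4) = 0.0004948 x 5/2 = 0.001237 mol.
[H2C2O4] = 0.001237 / 0.03353 L = 0.0369 M.

0.0369 M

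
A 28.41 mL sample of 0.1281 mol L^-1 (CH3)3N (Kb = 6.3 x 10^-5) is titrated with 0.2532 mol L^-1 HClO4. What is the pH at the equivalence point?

n((CH3)3N) = 0.1281 x 0.02841 = 0.003639 mol; V(HClO4) at equivalence = 0.003639/0.2532 = 0.01437 L.
At equivalence the base is fully converted to (CH3)3NH+; total volume = 0.04278 L, so [(CH3)3NH+] = 0.003639/0.04278 = 0.08506 M.
Ka((CH3)3NH+) = Kw/Kb = 1.0e-14 / 6.3 x 10^-5 = 1.59e-10.
[H^+] = sqrt(Ka x [(CH3)3NH+]) = sqrt(1.59e-10 x 0.08506) = 3.67e-6 M.
pH = -log(3.67e-6) = 5.43.

5.43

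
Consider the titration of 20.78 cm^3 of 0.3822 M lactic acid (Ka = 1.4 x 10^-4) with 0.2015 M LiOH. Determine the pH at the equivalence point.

n(HC3H5O3) = 0.3822 x 0.02078 = 0.007942 mol; V(LiOH) at equivalence = 0.007942/0.2015 = 0.03941 L.
At equivalence all the acid is converted to C3H5O3-; total volume = 0.02078 + 0.03941 = 0.06019 L, so [C3H5O3-] = 0.007942/0.06019 = 0.1319 M.
Kb = Kw/Ka = 1.0e-14 / 1.4 x 10^-4 = 7.14e-11.
[OH^-] = sqrt(Kb x [C3H5O3-]) = sqrt(7.14e-11 x 0.1319) = 3.07e-6 M.
pOH = 5.51, so pH = 14.00 - 5.51 = 8.49.

8.49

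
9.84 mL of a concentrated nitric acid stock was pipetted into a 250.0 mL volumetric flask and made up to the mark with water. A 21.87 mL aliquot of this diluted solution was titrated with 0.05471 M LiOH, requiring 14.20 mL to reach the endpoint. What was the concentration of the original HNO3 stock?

n(LiOH) = 0.05471 x 0.01420 = 0.0007769 mol.
n(HNO3) in the aliquot = 0.0007769 mol.
[diluted HNO3] = 0.0007769 / 0.02187 = 0.03552 M.
Dilution factor = 250.0/9.840 = 25.41, so [stock] = 0.03552 x 25.41 = 0.903 M.

0.903 M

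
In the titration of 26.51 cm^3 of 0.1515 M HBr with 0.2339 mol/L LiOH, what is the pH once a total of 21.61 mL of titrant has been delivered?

n(acid) = 0.1515 x 0.02651 = 0.004016 mol; n(LiOH) added = 0.2339 x 0.02161 = 0.005055 mol.
Base is in excess by 0.005055 - 0.004016 = 0.001038 mol in a total volume of 0.04812 L.
[OH^-] = 0.001038/0.04812 = 0.02158 M, so pOH = 1.67 and pH = 14.00 - 1.67 = 12.33.

12.33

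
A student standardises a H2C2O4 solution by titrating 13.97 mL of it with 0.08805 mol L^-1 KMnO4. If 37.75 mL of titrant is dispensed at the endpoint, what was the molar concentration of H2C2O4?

n(KMnO4) = 0.08805 x 0.03775 = 0.003324 mol.
From the balanced equation, 2 mol KMnO4 reacts with 5 mol H2C2O4, so n(H2C2O4) = 0.003324 x 5/2 = 0.008310 mol.
[H2C2O4] = 0.008310 / 0.01397 L = 0.595 M.

0.595 M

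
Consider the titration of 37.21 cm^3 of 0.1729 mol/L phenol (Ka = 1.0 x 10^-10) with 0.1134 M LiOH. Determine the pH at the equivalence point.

n(C6H5OH) = 0.1729 x 0.03721 = 0.006434 mol; V(LiOH) at equivalence = 0.006434/0.1134 = 0.05673 L.
At equivalence all the acid is converted to C6H5O-; total volume = 0.03721 + 0.05673 = 0.09394 L, so [C6H5O-] = 0.006434/0.09394 = 0.06848 M.
Kb = Kw/Ka = 1.0e-14 / 1.0 x 10^-10 = 0.000100.
[OH^-] = sqrt(Kb x [C6H5O-]) = sqrt(0.000100 x 0.06848) = 0.00262 M.
pOH = 2.58, so pH = 14.00 - 2.58 = 11.42.

11.42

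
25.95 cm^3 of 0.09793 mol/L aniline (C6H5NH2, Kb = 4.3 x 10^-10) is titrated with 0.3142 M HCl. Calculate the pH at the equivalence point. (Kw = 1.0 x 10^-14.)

n(C6H5NH2) = 0.09793 x 0.02595 = 0.002541 mol; V(HCl) at equivalence = 0.002541/0.3142 = 0.008088 L.
At equivalence the base is fully converted to C6H5NH3+; total volume = 0.03404 L, so [C6H5NH3+] = 0.002541/0.03404 = 0.07466 M.
Ka(C6H5NH3+) = Kw/Kb = 1.0e-14 / 4.3 x 10^-10 = 2.33e-5.
[H^+] = sqrt(Ka x [C6H5NH3+]) = sqrt(2.33e-5 x 0.07466) = 0.00132 M.
pH = -log(0.00132) = 2.88.

2.88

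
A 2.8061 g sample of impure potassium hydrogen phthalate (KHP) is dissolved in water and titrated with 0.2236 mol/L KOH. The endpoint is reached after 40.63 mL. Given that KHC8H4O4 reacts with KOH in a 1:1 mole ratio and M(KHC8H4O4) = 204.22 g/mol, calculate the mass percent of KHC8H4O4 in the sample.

n(KOH) = 0.2236 x 0.04063 = 0.009085 mol.
n(KHC8H4O4) = 0.009085 / 1 = 0.009085 mol.
mass of KHC8H4O4 = 0.009085 x 204.22 = 1.855 g.
% purity = 1.855 / 2.8061 x 100 = 66.1%.

66.1%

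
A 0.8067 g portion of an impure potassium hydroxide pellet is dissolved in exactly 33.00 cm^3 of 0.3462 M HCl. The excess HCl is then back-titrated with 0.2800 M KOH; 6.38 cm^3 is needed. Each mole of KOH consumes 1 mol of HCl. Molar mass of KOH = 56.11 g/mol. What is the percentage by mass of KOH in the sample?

Total n(HCl) added = 0.3462 x 0.03300 = 0.01142 mol.
n(KOH) used = 0.2800 x 0.006380 = 0.001786 mol, which equals the excess n(HCl).
So n(HCl) consumed by the sample = 0.01142 - 0.001786 = 0.009638 mol.
n(KOH) = 0.009638 / 1 = 0.009638 mol.
mass KOH = 0.009638 x 56.11 = 0.5408 g, so %KOH = 0.5408/0.8067 x 100 = 67.0%.

67.0%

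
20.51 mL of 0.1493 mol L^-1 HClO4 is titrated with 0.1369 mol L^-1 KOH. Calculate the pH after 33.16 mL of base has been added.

12.44

n(acid) = 0.1493 x 0.02051 = 0.003062 mol; n(KOH) added = 0.1369 x 0.03316 = 0.004540 mol.
Base is in excess by 0.004540 - 0.003062 = 0.001477 mol in a total volume of 0.05367 L.
[OH^-] = 0.001477/0.05367 = 0.02753 M, so pOH = 1.56 and pH = 14.00 - 1.56 = 12.44.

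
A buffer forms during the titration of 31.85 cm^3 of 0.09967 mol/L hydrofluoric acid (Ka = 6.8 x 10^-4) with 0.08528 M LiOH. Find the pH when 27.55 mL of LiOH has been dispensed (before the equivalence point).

3.62

Initial n(HF) = 0.09967 x 0.03185 = 0.003174 mol.
n(LiOH) added = 0.08528 x 0.02755 = 0.002349 mol, converting that many moles of HF to F-.
Remaining n(HF) = 0.0008250 mol; n(F-) = 0.002349 mol.
By Henderson-Hasselbalch, pH = pKa + log([A^-]/[HA]) = 3.17 + log(0.002349/0.0008250) = 3.17 + (+0.45) = 3.62.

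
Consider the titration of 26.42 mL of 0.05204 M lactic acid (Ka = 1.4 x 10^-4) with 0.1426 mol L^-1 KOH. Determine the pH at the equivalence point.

8.22

n(HC3H5O3) = 0.05204 x 0.02642 = 0.001375 mol; V(KOH) at equivalence = 0.001375/0.1426 = 0.009642 L.
At equivalence all the acid is converted to C3H5O3-; total volume = 0.02642 + 0.009642 = 0.03606 L, so [C3H5O3-] = 0.001375/0.03606 = 0.03813 M.
Kb = Kw/Ka = 1.0e-14 / 1.4 x 10^-4 = 7.14e-11.
[OH^-] = sqrt(Kb x [C3H5O3-]) = sqrt(7.14e-11 x 0.03813) = 1.65e-6 M.
pOH = 5.78, so pH = 14.00 - 5.78 = 8.22.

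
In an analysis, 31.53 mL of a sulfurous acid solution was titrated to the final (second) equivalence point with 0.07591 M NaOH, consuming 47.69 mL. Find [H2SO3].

0.0574 M

n(NaOH) = 0.07591 x 0.04769 = 0.003620 mol.
At the final (second) equivalence point, 2 mol OH^- react per mol H2SO3, so n(H2SO3) = 0.003620 / 2 = 0.001810 mol.
[H2SO3] = 0.001810 / 0.03153 L = 0.0574 M.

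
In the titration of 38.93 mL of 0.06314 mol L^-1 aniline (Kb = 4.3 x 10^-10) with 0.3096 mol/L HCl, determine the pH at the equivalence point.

n(C6H5NH2) = 0.06314 x 0.03893 = 0.002458 mol; V(HCl) at equivalence = 0.002458/0.3096 = 0.007939 L.
At equivalence the base is fully converted to C6H5NH3+; total volume = 0.04687 L, so [C6H5NH3+] = 0.002458/0.04687 = 0.05244 M.
Ka(C6H5NH3+) = Kw/Kb = 1.0e-14 / 4.3 x 10^-10 = 2.33e-5.
[H^+] = sqrt(Ka x [C6H5NH3+]) = sqrt(2.33e-5 x 0.05244) = 0.00110 M.
pH = -log(0.00110) = 2.96.

2.96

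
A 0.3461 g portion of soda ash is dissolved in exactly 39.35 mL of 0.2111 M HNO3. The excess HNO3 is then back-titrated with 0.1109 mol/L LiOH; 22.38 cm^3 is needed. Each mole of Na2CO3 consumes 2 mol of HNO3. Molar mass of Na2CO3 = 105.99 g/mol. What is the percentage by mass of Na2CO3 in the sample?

Total n(HNO3) added = 0.2111 x 0.03935 = 0.008307 mol.
n(LiOH) used = 0.1109 x 0.02238 = 0.002482 mol, which equals the excess n(HNO3).
So n(HNO3) consumed by the sample = 0.008307 - 0.002482 = 0.005825 mol.
n(Na2CO3) = 0.005825 / 2 = 0.002912 mol.
mass Na2CO3 = 0.002912 x 105.99 = 0.3087 g, so %Na2CO3 = 0.3087/0.3461 x 100 = 89.2%.

89.2%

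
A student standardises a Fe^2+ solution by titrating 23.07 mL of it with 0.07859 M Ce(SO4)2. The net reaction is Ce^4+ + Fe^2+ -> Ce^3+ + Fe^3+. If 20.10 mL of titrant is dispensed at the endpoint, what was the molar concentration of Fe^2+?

n(Ce(SO4)2) = 0.07859 x 0.02010 = 0.001580 mol.
From the balanced equation, 1 mol Ce(SO4)2 reacts with 1 mol Fe^2+, so n(Fe^2+) = 0.001580 x 1/1 = 0.001580 mol.
[Fe^2+] = 0.001580 / 0.02307 L = 0.0685 M.

0.0685 M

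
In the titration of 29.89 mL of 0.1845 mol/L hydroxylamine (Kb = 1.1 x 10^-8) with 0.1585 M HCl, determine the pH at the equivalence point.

n(NH2OH) = 0.1845 x 0.02989 = 0.005515 mol; V(HCl) at equivalence = 0.005515/0.1585 = 0.03479 L.
At equivalence the base is fully converted to NH3OH+; total volume = 0.06468 L, so [NH3OH+] = 0.005515/0.06468 = 0.08526 M.
Ka(NH3OH+) = Kw/Kb = 1.0e-14 / 1.1 x 10^-8 = 9.09e-7.
[H^+] = sqrt(Ka x [NH3OH+]) = sqrt(9.09e-7 x 0.08526) = 0.000278 M.
pH = -log(0.000278) = 3.56.

3.56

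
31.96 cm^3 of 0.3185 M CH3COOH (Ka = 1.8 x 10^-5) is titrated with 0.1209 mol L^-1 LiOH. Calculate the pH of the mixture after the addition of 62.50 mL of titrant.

Initial n(CH3COOH) = 0.3185 x 0.03196 = 0.01018 mol.
n(LiOH) added = 0.1209 x 0.06250 = 0.007556 mol, converting that many moles of CH3COOH to CH3COO-.
Remaining n(CH3COOH) = 0.002623 mol; n(CH3COO-) = 0.007556 mol.
By Henderson-Hasselbalch, pH = pKa + log([A^-]/[HA]) = 4.74 + log(0.007556/0.002623) = 4.74 + (+0.46) = 5.20.

5.20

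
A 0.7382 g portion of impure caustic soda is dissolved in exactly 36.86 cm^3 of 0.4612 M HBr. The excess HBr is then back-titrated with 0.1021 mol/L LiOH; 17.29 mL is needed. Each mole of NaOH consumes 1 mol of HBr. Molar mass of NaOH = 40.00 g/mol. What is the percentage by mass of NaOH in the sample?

Total n(HBr) added = 0.4612 x 0.03686 = 0.01700 mol.
n(LiOH) used = 0.1021 x 0.01729 = 0.001765 mol, which equals the excess n(HBr).
So n(HBr) consumed by the sample = 0.01700 - 0.001765 = 0.01523 mol.
n(NaOH) = 0.01523 / 1 = 0.01523 mol.
mass NaOH = 0.01523 x 40.00 = 0.6094 g, so %NaOH = 0.6094/0.7382 x 100 = 82.5%.

82.5%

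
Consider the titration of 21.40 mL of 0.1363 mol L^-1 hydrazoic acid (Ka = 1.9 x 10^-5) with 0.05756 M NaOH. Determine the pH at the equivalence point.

n(HN3) = 0.1363 x 0.02140 = 0.002917 mol; V(NaOH) at equivalence = 0.002917/0.05756 = 0.05067 L.
At equivalence all the acid is converted to N3-; total volume = 0.02140 + 0.05067 = 0.07207 L, so [N3-] = 0.002917/0.07207 = 0.04047 M.
Kb = Kw/Ka = 1.0e-14 / 1.9 x 10^-5 = 5.26e-10.
[OH^-] = sqrt(Kb x [N3-]) = sqrt(5.26e-10 x 0.04047) = 4.62e-6 M.
pOH = 5.34, so pH = 14.00 - 5.34 = 8.66.

8.66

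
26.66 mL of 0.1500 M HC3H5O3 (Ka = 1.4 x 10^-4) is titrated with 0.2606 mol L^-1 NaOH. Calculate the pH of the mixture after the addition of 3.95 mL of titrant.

3.39

Initial n(HC3H5O3) = 0.1500 x 0.02666 = 0.003999 mol.
n(NaOH) added = 0.2606 x 0.003950 = 0.001029 mol, converting that many moles of HC3H5O3 to C3H5O3-.
Remaining n(HC3H5O3) = 0.002970 mol; n(C3H5O3-) = 0.001029 mol.
By Henderson-Hasselbalch, pH = pKa + log([A^-]/[HA]) = 3.85 + log(0.001029/0.002970) = 3.85 + (-0.46) = 3.39.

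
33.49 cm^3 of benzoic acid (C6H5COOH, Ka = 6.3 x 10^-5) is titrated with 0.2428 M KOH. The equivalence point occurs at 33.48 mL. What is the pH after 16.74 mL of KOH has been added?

16.74 mL is exactly half the equivalence volume (33.48/2), i.e. the half-equivalence point.
There, n(HA) = n(A^-), so pH = pKa = -log(6.3 x 10^-5) = 4.20.

4.20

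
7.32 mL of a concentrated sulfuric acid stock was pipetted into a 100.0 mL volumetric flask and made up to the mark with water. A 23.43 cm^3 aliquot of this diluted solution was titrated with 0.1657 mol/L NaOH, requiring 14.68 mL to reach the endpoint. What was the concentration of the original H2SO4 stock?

0.709 M

n(NaOH) = 0.1657 x 0.01468 = 0.002432 mol.
n(H2SO4) in the aliquot = 0.002432 x 1/2 = 0.001216 mol.
[diluted H2SO4] = 0.001216 / 0.02343 = 0.05191 M.
Dilution factor = 100.0/7.320 = 13.66, so [stock] = 0.05191 x 13.66 = 0.709 M.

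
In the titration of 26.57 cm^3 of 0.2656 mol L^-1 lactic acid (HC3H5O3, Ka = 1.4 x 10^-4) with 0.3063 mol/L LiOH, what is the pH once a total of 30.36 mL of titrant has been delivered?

12.60

n(acid) = 0.2656 x 0.02657 = 0.007057 mol; n(LiOH) added = 0.3063 x 0.03036 = 0.009299 mol.
Base is in excess by 0.009299 - 0.007057 = 0.002242 mol in a total volume of 0.05693 L.
[OH^-] = 0.002242/0.05693 = 0.03939 M, so pOH = 1.40 and pH = 14.00 - 1.40 = 12.60.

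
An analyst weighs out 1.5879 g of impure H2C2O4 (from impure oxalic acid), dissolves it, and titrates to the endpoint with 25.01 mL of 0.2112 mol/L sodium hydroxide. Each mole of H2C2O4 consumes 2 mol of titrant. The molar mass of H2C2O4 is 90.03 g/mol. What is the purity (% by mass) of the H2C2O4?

15.0%

n(NaOH) = 0.2112 x 0.02501 = 0.005282 mol.
n(H2C2O4) = 0.005282 / 2 = 0.002641 mol.
mass of H2C2O4 = 0.002641 x 90.03 = 0.2378 g.
% purity = 0.2378 / 1.5879 x 100 = 15.0%.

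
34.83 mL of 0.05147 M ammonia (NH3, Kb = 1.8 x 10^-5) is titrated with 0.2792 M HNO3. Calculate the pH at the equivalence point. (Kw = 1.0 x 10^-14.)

n(NH3) = 0.05147 x 0.03483 = 0.001793 mol; V(HNO3) at equivalence = 0.001793/0.2792 = 0.006421 L.
At equivalence the base is fully converted to NH4+; total volume = 0.04125 L, so [NH4+] = 0.001793/0.04125 = 0.04346 M.
Ka(NH4+) = Kw/Kb = 1.0e-14 / 1.8 x 10^-5 = 5.56e-10.
[H^+] = sqrt(Ka x [NH4+]) = sqrt(5.56e-10 x 0.04346) = 4.91e-6 M.
pH = -log(4.91e-6) = 5.31.

5.31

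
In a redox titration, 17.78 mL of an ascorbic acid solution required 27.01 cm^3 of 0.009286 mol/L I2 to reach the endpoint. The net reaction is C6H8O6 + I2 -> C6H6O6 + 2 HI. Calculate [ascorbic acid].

n(I2) = 0.009286 x 0.02701 = 0.0002508 mol.
From the balanced equation, 1 mol I2 reacts with 1 mol ascorbic acid, so n(ascorbic acid) = 0.0002508 x 1/1 = 0.0002508 mol.
[ascorbic acid] = 0.0002508 / 0.01778 L = 0.0141 M.

0.0141 M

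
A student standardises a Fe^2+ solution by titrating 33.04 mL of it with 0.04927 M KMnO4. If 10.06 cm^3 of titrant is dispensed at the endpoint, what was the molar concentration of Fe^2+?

0.0750 M

n(KMnO4) = 0.04927 x 0.01006 = 0.0004957 mol.
From the balanced equation, 1 mol KMnO4 reacts with 5 mol Fe^2+, so n(Fe^2+) = 0.0004957 x 5/1 = 0.002478 mol.
[Fe^2+] = 0.002478 / 0.03304 L = 0.0750 M.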